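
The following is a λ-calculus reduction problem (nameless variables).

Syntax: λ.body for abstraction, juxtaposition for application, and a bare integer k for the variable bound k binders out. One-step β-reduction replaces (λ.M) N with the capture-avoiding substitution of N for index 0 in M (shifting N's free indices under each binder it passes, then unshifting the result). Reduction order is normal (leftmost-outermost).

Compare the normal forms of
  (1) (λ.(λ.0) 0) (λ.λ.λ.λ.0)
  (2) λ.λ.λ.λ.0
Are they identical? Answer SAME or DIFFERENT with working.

Answer: SAME — A ⇓ λ.λ.λ.λ.0, B ⇓ λ.λ.λ.λ.0

Derivation:
Term A:
  start: (λ.(λ.0) 0) (λ.λ.λ.λ.0)
  step 1: (λ.0) (λ.λ.λ.λ.0)
  step 2: λ.λ.λ.λ.0

Term B:
  start: λ.λ.λ.λ.0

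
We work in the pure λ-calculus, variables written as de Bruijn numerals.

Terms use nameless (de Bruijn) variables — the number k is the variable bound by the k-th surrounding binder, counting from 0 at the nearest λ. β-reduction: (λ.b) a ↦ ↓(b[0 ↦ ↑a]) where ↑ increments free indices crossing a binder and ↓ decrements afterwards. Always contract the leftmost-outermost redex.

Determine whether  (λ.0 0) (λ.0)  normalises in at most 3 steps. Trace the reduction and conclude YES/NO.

Answer: YES — reaches normal form λ.0 in 2 ≤ 3 steps

Working:
  start: (λ.0 0) (λ.0)
  →1  (λ.0) (λ.0)
  →2  λ.0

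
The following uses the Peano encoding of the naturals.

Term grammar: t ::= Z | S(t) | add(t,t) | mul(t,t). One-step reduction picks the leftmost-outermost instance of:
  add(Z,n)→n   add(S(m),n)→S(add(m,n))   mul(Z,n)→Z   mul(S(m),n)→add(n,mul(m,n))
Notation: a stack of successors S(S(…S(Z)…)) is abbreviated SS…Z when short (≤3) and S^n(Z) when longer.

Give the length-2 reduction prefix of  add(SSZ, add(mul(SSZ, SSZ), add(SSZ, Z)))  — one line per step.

Answer: after 2 steps: S(S(add(Z, add(mul(SSZ, SSZ), add(SSZ, Z)))))

Derivation:
  start: add(SSZ, add(mul(SSZ, SSZ), add(SSZ, Z)))
  step 1: S(add(SZ, add(mul(SSZ, SSZ), add(SSZ, Z))))
  step 2: S(S(add(Z, add(mul(SSZ, SSZ), add(SSZ, Z)))))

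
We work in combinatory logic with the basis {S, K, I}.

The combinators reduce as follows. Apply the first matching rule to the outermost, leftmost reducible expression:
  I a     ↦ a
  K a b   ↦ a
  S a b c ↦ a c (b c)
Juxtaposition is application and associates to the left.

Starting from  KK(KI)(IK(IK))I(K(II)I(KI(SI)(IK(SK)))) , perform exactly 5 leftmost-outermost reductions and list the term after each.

Answer: after 5 steps: K

Derivation:
  start: KK(KI)(IK(IK))I(K(II)I(KI(SI)(IK(SK))))
  step 1: K(IK(IK))I(K(II)I(KI(SI)(IK(SK))))
  step 2: IK(IK)(K(II)I(KI(SI)(IK(SK))))
  step 3: K(IK)(K(II)I(KI(SI)(IK(SK))))
  step 4: IK
  step 5: K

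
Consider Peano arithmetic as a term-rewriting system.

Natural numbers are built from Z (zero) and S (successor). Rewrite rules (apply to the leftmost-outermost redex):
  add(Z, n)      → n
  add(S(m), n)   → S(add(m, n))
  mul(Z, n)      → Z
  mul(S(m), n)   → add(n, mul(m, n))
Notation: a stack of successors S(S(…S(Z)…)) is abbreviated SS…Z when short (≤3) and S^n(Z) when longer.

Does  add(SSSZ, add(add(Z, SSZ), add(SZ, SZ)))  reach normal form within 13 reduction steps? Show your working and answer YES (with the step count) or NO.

  start: add(SSSZ, add(add(Z, SSZ), add(SZ, SZ)))
  step 1: S(add(SSZ, add(add(Z, SSZ), add(SZ, SZ))))
  step 2: S(S(add(SZ, add(add(Z, SSZ), add(SZ, SZ)))))
  step 3: S(S(S(add(Z, add(add(Z, SSZ), add(SZ, SZ))))))
  step 4: S(S(S(add(add(Z, SSZ), add(SZ, SZ)))))
  step 5: S(S(S(add(SSZ, add(SZ, SZ)))))
  step 6: S(S(S(S(add(SZ, add(SZ, SZ))))))
  step 7: S(S(S(S(S(add(Z, add(SZ, SZ)))))))
  step 8: S(S(S(S(S(add(SZ, SZ))))))
  step 9: S(S(S(S(S(S(add(Z, SZ)))))))
  step 10: S^7(Z)

Answer: YES — reaches normal form S^7(Z) in 10 ≤ 13 steps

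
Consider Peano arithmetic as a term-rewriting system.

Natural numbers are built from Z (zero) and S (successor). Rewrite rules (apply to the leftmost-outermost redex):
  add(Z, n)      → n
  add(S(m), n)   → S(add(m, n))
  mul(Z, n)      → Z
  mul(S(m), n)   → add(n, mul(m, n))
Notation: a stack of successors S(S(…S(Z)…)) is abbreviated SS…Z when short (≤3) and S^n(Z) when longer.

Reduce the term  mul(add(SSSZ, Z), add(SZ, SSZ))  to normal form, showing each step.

  start: mul(add(SSSZ, Z), add(SZ, SSZ))
  step 1: mul(S(add(SSZ, Z)), add(SZ, SSZ))
  step 2: add(add(SZ, SSZ), mul(add(SSZ, Z), add(SZ, SSZ)))
  step 3: add(S(add(Z, SSZ)), mul(add(SSZ, Z), add(SZ, SSZ)))
  step 4: S(add(add(Z, SSZ), mul(add(SSZ, Z), add(SZ, SSZ))))
  step 5: S(add(SSZ, mul(add(SSZ, Z), add(SZ, SSZ))))
  step 6: S(S(add(SZ, mul(add(SSZ, Z), add(SZ, SSZ)))))
  step 7: S(S(S(add(Z, mul(add(SSZ, Z), add(SZ, SSZ))))))
  step 8: S(S(S(mul(add(SSZ, Z), add(SZ, SSZ)))))
  step 9: S(S(S(mul(S(add(SZ, Z)), add(SZ, SSZ)))))
  step 10: S(S(S(add(add(SZ, SSZ), mul(add(SZ, Z), add(SZ, SSZ))))))
  step 11: S(S(S(add(S(add(Z, SSZ)), mul(add(SZ, Z), add(SZ, SSZ))))))
  step 12: S(S(S(S(add(add(Z, SSZ), mul(add(SZ, Z), add(SZ, SSZ)))))))
  step 13: S(S(S(S(add(SSZ, mul(add(SZ, Z), add(SZ, SSZ)))))))
  step 14: S(S(S(S(S(add(SZ, mul(add(SZ, Z), add(SZ, SSZ))))))))
  step 15: S(S(S(S(S(S(add(Z, mul(add(SZ, Z), add(SZ, SSZ)))))))))
  step 16: S(S(S(S(S(S(mul(add(SZ, Z), add(SZ, SSZ))))))))
  step 17: S(S(S(S(S(S(mul(S(add(Z, Z)), add(SZ, SSZ))))))))
  step 18: S(S(S(S(S(S(add(add(SZ, SSZ), mul(add(Z, Z), add(SZ, SSZ)))))))))
  step 19: S(S(S(S(S(S(add(S(add(Z, SSZ)), mul(add(Z, Z), add(SZ, SSZ)))))))))
  step 20: S(S(S(S(S(S(S(add(add(Z, SSZ), mul(add(Z, Z), add(SZ, SSZ))))))))))
  step 21: S(S(S(S(S(S(S(add(SSZ, mul(add(Z, Z), add(SZ, SSZ))))))))))
  step 22: S(S(S(S(S(S(S(S(add(SZ, mul(add(Z, Z), add(SZ, SSZ)))))))))))
  step 23: S(S(S(S(S(S(S(S(S(add(Z, mul(add(Z, Z), add(SZ, SSZ))))))))))))
  step 24: S(S(S(S(S(S(S(S(S(mul(add(Z, Z), add(SZ, SSZ)))))))))))
  step 25: S(S(S(S(S(S(S(S(S(mul(Z, add(SZ, SSZ)))))))))))
  step 26: S^9(Z)

Answer: normal form = S^9(Z)  (in 26 steps)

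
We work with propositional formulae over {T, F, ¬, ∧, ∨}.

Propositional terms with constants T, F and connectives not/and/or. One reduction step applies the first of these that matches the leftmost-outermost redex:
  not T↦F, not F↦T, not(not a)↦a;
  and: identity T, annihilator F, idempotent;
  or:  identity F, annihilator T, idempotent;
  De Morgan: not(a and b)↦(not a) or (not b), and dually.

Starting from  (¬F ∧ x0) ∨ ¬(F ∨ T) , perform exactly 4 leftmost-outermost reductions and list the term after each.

  start: (¬F ∧ x0) ∨ ¬(F ∨ T)
  [1] (T ∧ x0) ∨ ¬(F ∨ T)
  [2] x0 ∨ ¬(F ∨ T)
  [3] x0 ∨ (¬F ∧ ¬T)
  [4] x0 ∨ (T ∧ ¬T)

Answer: after 4 steps: x0 ∨ (T ∧ ¬T)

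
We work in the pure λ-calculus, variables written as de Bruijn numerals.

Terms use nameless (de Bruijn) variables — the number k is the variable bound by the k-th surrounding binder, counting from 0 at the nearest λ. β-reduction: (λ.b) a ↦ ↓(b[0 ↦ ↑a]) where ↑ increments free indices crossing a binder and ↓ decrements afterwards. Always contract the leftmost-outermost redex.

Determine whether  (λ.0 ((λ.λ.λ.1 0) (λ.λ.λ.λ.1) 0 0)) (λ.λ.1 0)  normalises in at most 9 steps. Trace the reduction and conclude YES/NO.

  start: (λ.0 ((λ.λ.λ.1 0) (λ.λ.λ.λ.1) 0 0)) (λ.λ.1 0)
  step 1: (λ.λ.1 0) ((λ.λ.λ.1 0) (λ.λ.λ.λ.1) (λ.λ.1 0) (λ.λ.1 0))
  step 2: λ.(λ.λ.λ.1 0) (λ.λ.λ.λ.1) (λ.λ.1 0) (λ.λ.1 0) 0
  step 3: λ.(λ.λ.1 0) (λ.λ.1 0) (λ.λ.1 0) 0
  step 4: λ.(λ.(λ.λ.1 0) 0) (λ.λ.1 0) 0
  step 5: λ.(λ.λ.1 0) (λ.λ.1 0) 0
  step 6: λ.(λ.(λ.λ.1 0) 0) 0
  step 7: λ.(λ.λ.1 0) 0
  step 8: λ.λ.1 0

Answer: YES — reaches normal form λ.λ.1 0 in 8 ≤ 9 steps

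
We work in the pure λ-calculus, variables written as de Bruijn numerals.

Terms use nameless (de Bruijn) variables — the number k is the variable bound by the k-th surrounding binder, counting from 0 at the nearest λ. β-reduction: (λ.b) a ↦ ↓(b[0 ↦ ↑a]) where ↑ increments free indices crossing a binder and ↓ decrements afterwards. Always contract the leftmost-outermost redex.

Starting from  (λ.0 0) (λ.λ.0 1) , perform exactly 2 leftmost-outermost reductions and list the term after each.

Answer: after 2 steps: λ.0 (λ.λ.0 1)

Working:
  start: (λ.0 0) (λ.λ.0 1)
  [1] (λ.λ.0 1) (λ.λ.0 1)
  [2] λ.0 (λ.λ.0 1)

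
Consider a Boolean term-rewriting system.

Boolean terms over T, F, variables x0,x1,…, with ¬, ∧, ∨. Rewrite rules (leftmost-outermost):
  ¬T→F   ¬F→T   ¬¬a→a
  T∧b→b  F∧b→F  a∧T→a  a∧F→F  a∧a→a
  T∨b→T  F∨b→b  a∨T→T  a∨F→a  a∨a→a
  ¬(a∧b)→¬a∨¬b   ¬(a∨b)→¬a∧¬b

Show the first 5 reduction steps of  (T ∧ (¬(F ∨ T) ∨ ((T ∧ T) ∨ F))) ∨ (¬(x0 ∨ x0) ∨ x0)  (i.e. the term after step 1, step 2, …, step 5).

Answer: after 5 steps: (F ∨ ((T ∧ T) ∨ F)) ∨ (¬(x0 ∨ x0) ∨ x0)

Working:
  start: (T ∧ (¬(F ∨ T) ∨ ((T ∧ T) ∨ F))) ∨ (¬(x0 ∨ x0) ∨ x0)
  →1  (¬(F ∨ T) ∨ ((T ∧ T) ∨ F)) ∨ (¬(x0 ∨ x0) ∨ x0)
  →2  ((¬F ∧ ¬T) ∨ ((T ∧ T) ∨ F)) ∨ (¬(x0 ∨ x0) ∨ x0)
  →3  ((T ∧ ¬T) ∨ ((T ∧ T) ∨ F)) ∨ (¬(x0 ∨ x0) ∨ x0)
  →4  (¬T ∨ ((T ∧ T) ∨ F)) ∨ (¬(x0 ∨ x0) ∨ x0)
  →5  (F ∨ ((T ∧ T) ∨ F)) ∨ (¬(x0 ∨ x0) ∨ x0)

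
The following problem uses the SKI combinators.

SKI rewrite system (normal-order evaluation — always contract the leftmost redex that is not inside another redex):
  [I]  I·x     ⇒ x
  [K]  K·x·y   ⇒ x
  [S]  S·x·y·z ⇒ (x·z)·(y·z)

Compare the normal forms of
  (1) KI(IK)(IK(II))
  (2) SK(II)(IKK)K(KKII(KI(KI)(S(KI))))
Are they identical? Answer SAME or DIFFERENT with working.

Term A:
  start: KI(IK)(IK(II))
  →1  I(IK(II))
  →2  IK(II)
  →3  K(II)
  →4  KI

Term B:
  start: SK(II)(IKK)K(KKII(KI(KI)(S(KI))))
  →1  K(IKK)(II(IKK))K(KKII(KI(KI)(S(KI))))
  →2  IKKK(KKII(KI(KI)(S(KI))))
  →3  KKK(KKII(KI(KI)(S(KI))))
  →4  K(KKII(KI(KI)(S(KI))))
  →5  K(KI(KI(KI)(S(KI))))
  →6  KI

Answer: SAME — A ⇓ KI, B ⇓ KI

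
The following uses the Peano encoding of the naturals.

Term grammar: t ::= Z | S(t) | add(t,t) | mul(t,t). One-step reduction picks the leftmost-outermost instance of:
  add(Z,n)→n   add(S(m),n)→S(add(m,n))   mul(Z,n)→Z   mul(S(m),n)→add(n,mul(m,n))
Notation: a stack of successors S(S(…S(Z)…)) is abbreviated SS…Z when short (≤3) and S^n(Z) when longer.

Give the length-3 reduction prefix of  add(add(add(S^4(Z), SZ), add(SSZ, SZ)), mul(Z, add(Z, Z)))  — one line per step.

Answer: after 3 steps: S(add(add(add(SSSZ, SZ), add(SSZ, SZ)), mul(Z, add(Z, Z))))

Derivation:
  start: add(add(add(S^4(Z), SZ), add(SSZ, SZ)), mul(Z, add(Z, Z)))
  step 1: add(add(S(add(SSSZ, SZ)), add(SSZ, SZ)), mul(Z, add(Z, Z)))
  step 2: add(S(add(add(SSSZ, SZ), add(SSZ, SZ))), mul(Z, add(Z, Z)))
  step 3: S(add(add(add(SSSZ, SZ), add(SSZ, SZ)), mul(Z, add(Z, Z))))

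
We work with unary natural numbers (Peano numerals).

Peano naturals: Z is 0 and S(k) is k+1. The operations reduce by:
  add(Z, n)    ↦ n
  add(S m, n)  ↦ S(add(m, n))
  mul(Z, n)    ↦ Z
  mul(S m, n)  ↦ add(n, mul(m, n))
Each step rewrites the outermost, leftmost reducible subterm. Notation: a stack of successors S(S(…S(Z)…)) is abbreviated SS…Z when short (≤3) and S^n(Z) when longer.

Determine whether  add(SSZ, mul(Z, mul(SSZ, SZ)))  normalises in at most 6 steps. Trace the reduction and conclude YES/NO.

  start: add(SSZ, mul(Z, mul(SSZ, SZ)))
  [1] S(add(SZ, mul(Z, mul(SSZ, SZ))))
  [2] S(S(add(Z, mul(Z, mul(SSZ, SZ)))))
  [3] S(S(mul(Z, mul(SSZ, SZ))))
  [4] SSZ

Answer: YES — reaches normal form SSZ in 4 ≤ 6 steps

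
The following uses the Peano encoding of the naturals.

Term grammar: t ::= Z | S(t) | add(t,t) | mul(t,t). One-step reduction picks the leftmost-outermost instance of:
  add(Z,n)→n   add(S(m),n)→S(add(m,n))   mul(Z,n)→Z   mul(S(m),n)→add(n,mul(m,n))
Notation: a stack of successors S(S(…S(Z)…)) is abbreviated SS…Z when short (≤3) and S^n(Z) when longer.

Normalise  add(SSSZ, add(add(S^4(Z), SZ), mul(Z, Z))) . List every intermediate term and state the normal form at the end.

  start: add(SSSZ, add(add(S^4(Z), SZ), mul(Z, Z)))
  →1  S(add(SSZ, add(add(S^4(Z), SZ), mul(Z, Z))))
  →2  S(S(add(SZ, add(add(S^4(Z), SZ), mul(Z, Z)))))
  →3  S(S(S(add(Z, add(add(S^4(Z), SZ), mul(Z, Z))))))
  →4  S(S(S(add(add(S^4(Z), SZ), mul(Z, Z)))))
  →5  S(S(S(add(S(add(SSSZ, SZ)), mul(Z, Z)))))
  →6  S(S(S(S(add(add(SSSZ, SZ), mul(Z, Z))))))
  →7  S(S(S(S(add(S(add(SSZ, SZ)), mul(Z, Z))))))
  →8  S(S(S(S(S(add(add(SSZ, SZ), mul(Z, Z)))))))
  →9  S(S(S(S(S(add(S(add(SZ, SZ)), mul(Z, Z)))))))
  →10  S(S(S(S(S(S(add(add(SZ, SZ), mul(Z, Z))))))))
  →11  S(S(S(S(S(S(add(S(add(Z, SZ)), mul(Z, Z))))))))
  →12  S(S(S(S(S(S(S(add(add(Z, SZ), mul(Z, Z)))))))))
  →13  S(S(S(S(S(S(S(add(SZ, mul(Z, Z)))))))))
  →14  S(S(S(S(S(S(S(S(add(Z, mul(Z, Z))))))))))
  →15  S(S(S(S(S(S(S(S(mul(Z, Z)))))))))
  →16  S^8(Z)

Answer: normal form = S^8(Z)  (in 16 steps)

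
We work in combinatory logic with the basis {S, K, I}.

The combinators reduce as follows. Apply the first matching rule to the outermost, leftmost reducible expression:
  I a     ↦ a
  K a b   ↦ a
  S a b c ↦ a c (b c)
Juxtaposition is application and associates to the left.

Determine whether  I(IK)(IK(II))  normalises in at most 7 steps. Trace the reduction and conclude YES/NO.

Answer: YES — reaches normal form K(KI) in 4 ≤ 7 steps

Derivation:
  start: I(IK)(IK(II))
  step 1: IK(IK(II))
  step 2: K(IK(II))
  step 3: K(K(II))
  step 4: K(KI)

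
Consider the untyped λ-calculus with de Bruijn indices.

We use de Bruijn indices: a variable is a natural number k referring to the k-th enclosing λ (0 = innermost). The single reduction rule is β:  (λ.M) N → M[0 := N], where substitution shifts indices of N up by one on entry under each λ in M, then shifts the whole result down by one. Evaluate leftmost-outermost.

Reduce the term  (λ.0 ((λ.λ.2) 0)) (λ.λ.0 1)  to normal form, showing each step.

  start: (λ.0 ((λ.λ.2) 0)) (λ.λ.0 1)
  [1] (λ.λ.0 1) ((λ.λ.λ.λ.0 1) (λ.λ.0 1))
  [2] λ.0 ((λ.λ.λ.λ.0 1) (λ.λ.0 1))
  [3] λ.0 (λ.λ.λ.0 1)

Answer: normal form = λ.0 (λ.λ.λ.0 1)  (in 3 steps)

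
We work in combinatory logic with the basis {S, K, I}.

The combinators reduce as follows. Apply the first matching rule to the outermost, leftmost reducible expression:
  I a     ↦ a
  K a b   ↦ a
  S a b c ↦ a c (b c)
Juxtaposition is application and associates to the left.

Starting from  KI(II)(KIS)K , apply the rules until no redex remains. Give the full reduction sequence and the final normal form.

Answer: normal form = K  (in 4 steps)

Working:
  start: KI(II)(KIS)K
  step 1: I(KIS)K
  step 2: KISK
  step 3: IK
  step 4: K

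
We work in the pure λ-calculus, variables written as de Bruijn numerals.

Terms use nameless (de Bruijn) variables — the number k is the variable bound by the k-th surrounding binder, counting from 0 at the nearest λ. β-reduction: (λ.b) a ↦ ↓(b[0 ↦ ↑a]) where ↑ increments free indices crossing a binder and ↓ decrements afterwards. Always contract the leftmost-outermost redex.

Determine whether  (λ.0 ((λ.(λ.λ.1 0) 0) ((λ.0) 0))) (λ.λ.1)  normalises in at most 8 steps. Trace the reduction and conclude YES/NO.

Answer: YES — reaches normal form λ.λ.λ.1 in 6 ≤ 8 steps

Derivation:
  start: (λ.0 ((λ.(λ.λ.1 0) 0) ((λ.0) 0))) (λ.λ.1)
  [1] (λ.λ.1) ((λ.(λ.λ.1 0) 0) ((λ.0) (λ.λ.1)))
  [2] λ.(λ.(λ.λ.1 0) 0) ((λ.0) (λ.λ.1))
  [3] λ.(λ.λ.1 0) ((λ.0) (λ.λ.1))
  [4] λ.λ.(λ.0) (λ.λ.1) 0
  [5] λ.λ.(λ.λ.1) 0
  [6] λ.λ.λ.1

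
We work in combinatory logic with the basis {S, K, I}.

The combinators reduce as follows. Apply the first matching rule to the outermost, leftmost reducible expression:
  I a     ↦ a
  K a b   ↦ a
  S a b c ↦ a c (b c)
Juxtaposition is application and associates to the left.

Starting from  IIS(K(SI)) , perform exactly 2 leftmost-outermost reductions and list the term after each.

Answer: after 2 steps: S(K(SI))

Working:
  start: IIS(K(SI))
  step 1: IS(K(SI))
  step 2: S(K(SI))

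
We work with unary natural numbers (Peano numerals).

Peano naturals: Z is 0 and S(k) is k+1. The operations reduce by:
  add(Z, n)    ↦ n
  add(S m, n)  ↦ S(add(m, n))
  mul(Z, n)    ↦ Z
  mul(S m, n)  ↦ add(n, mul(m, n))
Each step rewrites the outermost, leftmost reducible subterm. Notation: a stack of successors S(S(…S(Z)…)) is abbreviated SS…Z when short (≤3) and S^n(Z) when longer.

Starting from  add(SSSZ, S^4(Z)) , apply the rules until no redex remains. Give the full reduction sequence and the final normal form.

Answer: normal form = S^7(Z)  (in 4 steps)

Derivation:
  start: add(SSSZ, S^4(Z))
  step 1: S(add(SSZ, S^4(Z)))
  step 2: S(S(add(SZ, S^4(Z))))
  step 3: S(S(S(add(Z, S^4(Z)))))
  step 4: S^7(Z)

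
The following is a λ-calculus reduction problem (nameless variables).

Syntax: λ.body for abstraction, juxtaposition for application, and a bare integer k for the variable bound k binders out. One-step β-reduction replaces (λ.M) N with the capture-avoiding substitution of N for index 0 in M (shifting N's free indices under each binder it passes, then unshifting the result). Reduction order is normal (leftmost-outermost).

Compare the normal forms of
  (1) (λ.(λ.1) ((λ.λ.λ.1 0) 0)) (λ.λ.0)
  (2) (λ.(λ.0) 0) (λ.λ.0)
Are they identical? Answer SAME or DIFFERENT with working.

Answer: SAME — A ⇓ λ.λ.0, B ⇓ λ.λ.0

Working:
Term A:
  start: (λ.(λ.1) ((λ.λ.λ.1 0) 0)) (λ.λ.0)
  step 1: (λ.λ.λ.0) ((λ.λ.λ.1 0) (λ.λ.0))
  step 2: λ.λ.0

Term B:
  start: (λ.(λ.0) 0) (λ.λ.0)
  step 1: (λ.0) (λ.λ.0)
  step 2: λ.λ.0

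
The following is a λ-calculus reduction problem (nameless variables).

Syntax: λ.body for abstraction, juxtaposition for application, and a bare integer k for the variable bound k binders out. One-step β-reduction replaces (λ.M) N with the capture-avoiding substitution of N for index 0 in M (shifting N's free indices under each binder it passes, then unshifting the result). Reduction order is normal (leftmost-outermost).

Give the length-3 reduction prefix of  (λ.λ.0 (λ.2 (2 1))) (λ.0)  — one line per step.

Answer: after 3 steps: λ.0 (λ.1)

Derivation:
  start: (λ.λ.0 (λ.2 (2 1))) (λ.0)
  →1  λ.0 (λ.(λ.0) ((λ.0) 1))
  →2  λ.0 (λ.(λ.0) 1)
  →3  λ.0 (λ.1)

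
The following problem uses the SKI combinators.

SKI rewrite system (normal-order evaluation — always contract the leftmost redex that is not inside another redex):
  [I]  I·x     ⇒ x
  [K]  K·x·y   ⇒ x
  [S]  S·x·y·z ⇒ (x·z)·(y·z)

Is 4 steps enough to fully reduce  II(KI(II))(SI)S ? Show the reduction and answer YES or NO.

Answer: YES — reaches normal form SIS in 4 ≤ 4 steps

Reduction:
  start: II(KI(II))(SI)S
  [1] I(KI(II))(SI)S
  [2] KI(II)(SI)S
  [3] I(SI)S
  [4] SIS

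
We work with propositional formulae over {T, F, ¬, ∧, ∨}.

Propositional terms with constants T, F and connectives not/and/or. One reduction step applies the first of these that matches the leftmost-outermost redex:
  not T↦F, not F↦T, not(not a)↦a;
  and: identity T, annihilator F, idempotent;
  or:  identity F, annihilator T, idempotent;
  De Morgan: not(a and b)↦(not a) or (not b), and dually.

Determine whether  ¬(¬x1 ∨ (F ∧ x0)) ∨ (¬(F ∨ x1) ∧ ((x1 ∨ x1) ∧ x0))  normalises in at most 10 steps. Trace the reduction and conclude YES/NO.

Answer: YES — reaches normal form x1 ∨ (¬x1 ∧ (x1 ∧ x0)) in 10 ≤ 10 steps

Reduction:
  start: ¬(¬x1 ∨ (F ∧ x0)) ∨ (¬(F ∨ x1) ∧ ((x1 ∨ x1) ∧ x0))
  step 1: (¬¬x1 ∧ ¬(F ∧ x0)) ∨ (¬(F ∨ x1) ∧ ((x1 ∨ x1) ∧ x0))
  step 2: (x1 ∧ ¬(F ∧ x0)) ∨ (¬(F ∨ x1) ∧ ((x1 ∨ x1) ∧ x0))
  step 3: (x1 ∧ (¬F ∨ ¬x0)) ∨ (¬(F ∨ x1) ∧ ((x1 ∨ x1) ∧ x0))
  step 4: (x1 ∧ (T ∨ ¬x0)) ∨ (¬(F ∨ x1) ∧ ((x1 ∨ x1) ∧ x0))
  step 5: (x1 ∧ T) ∨ (¬(F ∨ x1) ∧ ((x1 ∨ x1) ∧ x0))
  step 6: x1 ∨ (¬(F ∨ x1) ∧ ((x1 ∨ x1) ∧ x0))
  step 7: x1 ∨ ((¬F ∧ ¬x1) ∧ ((x1 ∨ x1) ∧ x0))
  step 8: x1 ∨ ((T ∧ ¬x1) ∧ ((x1 ∨ x1) ∧ x0))
  step 9: x1 ∨ (¬x1 ∧ ((x1 ∨ x1) ∧ x0))
  step 10: x1 ∨ (¬x1 ∧ (x1 ∧ x0))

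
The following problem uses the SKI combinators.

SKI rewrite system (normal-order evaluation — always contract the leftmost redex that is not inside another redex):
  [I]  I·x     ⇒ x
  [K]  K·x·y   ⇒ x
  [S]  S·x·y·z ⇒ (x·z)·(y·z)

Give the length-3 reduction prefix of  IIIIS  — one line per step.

  start: IIIIS
  step 1: IIIS
  step 2: IIS
  step 3: IS

Answer: after 3 steps: IS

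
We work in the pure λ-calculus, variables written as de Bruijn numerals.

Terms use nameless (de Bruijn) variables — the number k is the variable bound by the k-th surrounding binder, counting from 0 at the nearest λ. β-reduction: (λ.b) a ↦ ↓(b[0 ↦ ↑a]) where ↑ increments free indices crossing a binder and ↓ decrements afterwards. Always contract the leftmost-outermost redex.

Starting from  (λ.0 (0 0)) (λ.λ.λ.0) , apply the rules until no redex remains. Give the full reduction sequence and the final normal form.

Answer: normal form = λ.λ.0  (in 2 steps)

Reduction:
  start: (λ.0 (0 0)) (λ.λ.λ.0)
  →1  (λ.λ.λ.0) ((λ.λ.λ.0) (λ.λ.λ.0))
  →2  λ.λ.0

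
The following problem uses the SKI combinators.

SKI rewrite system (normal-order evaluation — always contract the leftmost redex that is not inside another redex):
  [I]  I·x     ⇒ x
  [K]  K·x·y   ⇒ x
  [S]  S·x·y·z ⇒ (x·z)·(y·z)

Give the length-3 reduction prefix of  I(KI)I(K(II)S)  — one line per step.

Answer: after 3 steps: K(II)S

Working:
  start: I(KI)I(K(II)S)
  step 1: KII(K(II)S)
  step 2: I(K(II)S)
  step 3: K(II)S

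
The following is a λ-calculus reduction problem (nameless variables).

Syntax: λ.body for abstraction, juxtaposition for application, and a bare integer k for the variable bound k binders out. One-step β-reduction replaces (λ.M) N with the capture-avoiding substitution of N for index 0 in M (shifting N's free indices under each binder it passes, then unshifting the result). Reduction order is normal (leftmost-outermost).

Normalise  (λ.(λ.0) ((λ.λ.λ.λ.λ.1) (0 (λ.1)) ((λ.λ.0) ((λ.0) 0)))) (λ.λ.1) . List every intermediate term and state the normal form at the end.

  start: (λ.(λ.0) ((λ.λ.λ.λ.λ.1) (0 (λ.1)) ((λ.λ.0) ((λ.0) 0)))) (λ.λ.1)
  →1  (λ.0) ((λ.λ.λ.λ.λ.1) ((λ.λ.1) (λ.λ.λ.1)) ((λ.λ.0) ((λ.0) (λ.λ.1))))
  →2  (λ.λ.λ.λ.λ.1) ((λ.λ.1) (λ.λ.λ.1)) ((λ.λ.0) ((λ.0) (λ.λ.1)))
  →3  (λ.λ.λ.λ.1) ((λ.λ.0) ((λ.0) (λ.λ.1)))
  →4  λ.λ.λ.1

Answer: normal form = λ.λ.λ.1  (in 4 steps)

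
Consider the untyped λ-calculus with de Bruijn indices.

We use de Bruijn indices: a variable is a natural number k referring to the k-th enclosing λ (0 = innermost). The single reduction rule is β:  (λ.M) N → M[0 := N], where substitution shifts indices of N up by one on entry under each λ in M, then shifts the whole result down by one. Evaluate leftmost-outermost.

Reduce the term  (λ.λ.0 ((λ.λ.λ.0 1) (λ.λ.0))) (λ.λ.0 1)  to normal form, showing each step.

Answer: normal form = λ.0 (λ.λ.0 1)  (in 2 steps)

Reduction:
  start: (λ.λ.0 ((λ.λ.λ.0 1) (λ.λ.0))) (λ.λ.0 1)
  →1  λ.0 ((λ.λ.λ.0 1) (λ.λ.0))
  →2  λ.0 (λ.λ.0 1)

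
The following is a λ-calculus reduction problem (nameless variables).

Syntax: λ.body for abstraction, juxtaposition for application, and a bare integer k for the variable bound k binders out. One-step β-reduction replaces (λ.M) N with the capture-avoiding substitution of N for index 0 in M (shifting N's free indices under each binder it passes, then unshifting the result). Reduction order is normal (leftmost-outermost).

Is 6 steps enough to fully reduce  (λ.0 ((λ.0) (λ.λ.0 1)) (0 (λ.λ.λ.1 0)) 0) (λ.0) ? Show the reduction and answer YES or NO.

Answer: NO — after 6 steps the term is (λ.0) (λ.λ.λ.1 0), not yet normal

Reduction:
  start: (λ.0 ((λ.0) (λ.λ.0 1)) (0 (λ.λ.λ.1 0)) 0) (λ.0)
  →1  (λ.0) ((λ.0) (λ.λ.0 1)) ((λ.0) (λ.λ.λ.1 0)) (λ.0)
  →2  (λ.0) (λ.λ.0 1) ((λ.0) (λ.λ.λ.1 0)) (λ.0)
  →3  (λ.λ.0 1) ((λ.0) (λ.λ.λ.1 0)) (λ.0)
  →4  (λ.0 ((λ.0) (λ.λ.λ.1 0))) (λ.0)
  →5  (λ.0) ((λ.0) (λ.λ.λ.1 0))
  →6  (λ.0) (λ.λ.λ.1 0)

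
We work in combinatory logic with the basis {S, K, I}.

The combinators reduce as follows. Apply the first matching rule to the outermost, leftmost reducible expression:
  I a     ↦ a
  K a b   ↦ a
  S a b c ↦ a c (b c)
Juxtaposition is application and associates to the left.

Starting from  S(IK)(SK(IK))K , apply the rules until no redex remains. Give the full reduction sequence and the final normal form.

  start: S(IK)(SK(IK))K
  →1  IKK(SK(IK)K)
  →2  KK(SK(IK)K)
  →3  K

Answer: normal form = K  (in 3 steps)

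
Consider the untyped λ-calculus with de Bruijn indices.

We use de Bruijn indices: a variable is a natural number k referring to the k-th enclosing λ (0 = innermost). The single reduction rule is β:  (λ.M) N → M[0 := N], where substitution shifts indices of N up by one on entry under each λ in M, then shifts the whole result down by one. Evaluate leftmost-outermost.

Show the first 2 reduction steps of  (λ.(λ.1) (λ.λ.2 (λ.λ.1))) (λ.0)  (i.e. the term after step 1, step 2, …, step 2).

  start: (λ.(λ.1) (λ.λ.2 (λ.λ.1))) (λ.0)
  step 1: (λ.λ.0) (λ.λ.(λ.0) (λ.λ.1))
  step 2: λ.0

Answer: after 2 steps: λ.0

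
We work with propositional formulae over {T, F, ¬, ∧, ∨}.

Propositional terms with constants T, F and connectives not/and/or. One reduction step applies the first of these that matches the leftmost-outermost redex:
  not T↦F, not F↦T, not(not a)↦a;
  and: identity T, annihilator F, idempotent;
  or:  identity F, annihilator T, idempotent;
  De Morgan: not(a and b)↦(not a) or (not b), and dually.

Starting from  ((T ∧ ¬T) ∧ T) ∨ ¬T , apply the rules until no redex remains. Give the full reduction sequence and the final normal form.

  start: ((T ∧ ¬T) ∧ T) ∨ ¬T
  [1] (T ∧ ¬T) ∨ ¬T
  [2] ¬T ∨ ¬T
  [3] ¬T
  [4] F

Answer: normal form = F  (in 4 steps)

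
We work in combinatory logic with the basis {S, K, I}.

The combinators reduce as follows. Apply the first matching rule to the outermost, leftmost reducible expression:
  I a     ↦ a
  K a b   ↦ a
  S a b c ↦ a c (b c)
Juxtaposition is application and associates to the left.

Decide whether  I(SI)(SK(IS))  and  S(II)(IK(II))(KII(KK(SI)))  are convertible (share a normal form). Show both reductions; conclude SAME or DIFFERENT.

Answer: DIFFERENT — A ⇓ SI(SKS), B ⇓ KI

Reduction:
Term A:
  start: I(SI)(SK(IS))
  step 1: SI(SK(IS))
  step 2: SI(SKS)

Term B:
  start: S(II)(IK(II))(KII(KK(SI)))
  step 1: II(KII(KK(SI)))(IK(II)(KII(KK(SI))))
  step 2: I(KII(KK(SI)))(IK(II)(KII(KK(SI))))
  step 3: KII(KK(SI))(IK(II)(KII(KK(SI))))
  step 4: I(KK(SI))(IK(II)(KII(KK(SI))))
  step 5: KK(SI)(IK(II)(KII(KK(SI))))
  step 6: K(IK(II)(KII(KK(SI))))
  step 7: K(K(II)(KII(KK(SI))))
  step 8: K(II)
  step 9: KI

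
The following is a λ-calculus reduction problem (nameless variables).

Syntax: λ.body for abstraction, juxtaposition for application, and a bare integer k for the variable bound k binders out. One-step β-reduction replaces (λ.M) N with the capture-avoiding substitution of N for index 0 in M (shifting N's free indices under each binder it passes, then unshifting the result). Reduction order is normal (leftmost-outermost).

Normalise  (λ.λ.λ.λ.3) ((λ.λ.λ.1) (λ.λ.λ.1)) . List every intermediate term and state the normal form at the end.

  start: (λ.λ.λ.λ.3) ((λ.λ.λ.1) (λ.λ.λ.1))
  →1  λ.λ.λ.(λ.λ.λ.1) (λ.λ.λ.1)
  →2  λ.λ.λ.λ.λ.1

Answer: normal form = λ.λ.λ.λ.λ.1  (in 2 steps)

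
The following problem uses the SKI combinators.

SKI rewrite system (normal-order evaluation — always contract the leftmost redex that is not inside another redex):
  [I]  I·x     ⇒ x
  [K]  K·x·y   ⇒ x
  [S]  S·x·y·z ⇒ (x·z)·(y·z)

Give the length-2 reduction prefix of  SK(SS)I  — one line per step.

  start: SK(SS)I
  [1] KI(SSI)
  [2] I

Answer: after 2 steps: I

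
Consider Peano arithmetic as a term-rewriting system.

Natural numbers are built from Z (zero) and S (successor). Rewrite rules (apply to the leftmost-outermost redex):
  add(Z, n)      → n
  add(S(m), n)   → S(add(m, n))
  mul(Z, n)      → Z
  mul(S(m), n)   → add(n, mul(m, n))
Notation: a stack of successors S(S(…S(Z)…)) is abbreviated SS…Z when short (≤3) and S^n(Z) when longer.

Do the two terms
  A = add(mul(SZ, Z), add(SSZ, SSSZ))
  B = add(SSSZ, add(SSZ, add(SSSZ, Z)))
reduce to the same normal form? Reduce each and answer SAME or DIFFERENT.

Answer: DIFFERENT — A ⇓ S^5(Z), B ⇓ S^8(Z)

Working:
Term A:
  start: add(mul(SZ, Z), add(SSZ, SSSZ))
  [1] add(add(Z, mul(Z, Z)), add(SSZ, SSSZ))
  [2] add(mul(Z, Z), add(SSZ, SSSZ))
  [3] add(Z, add(SSZ, SSSZ))
  [4] add(SSZ, SSSZ)
  [5] S(add(SZ, SSSZ))
  [6] S(S(add(Z, SSSZ)))
  [7] S^5(Z)

Term B:
  start: add(SSSZ, add(SSZ, add(SSSZ, Z)))
  [1] S(add(SSZ, add(SSZ, add(SSSZ, Z))))
  [2] S(S(add(SZ, add(SSZ, add(SSSZ, Z)))))
  [3] S(S(S(add(Z, add(SSZ, add(SSSZ, Z))))))
  [4] S(S(S(add(SSZ, add(SSSZ, Z)))))
  [5] S(S(S(S(add(SZ, add(SSSZ, Z))))))
  [6] S(S(S(S(S(add(Z, add(SSSZ, Z)))))))
  [7] S(S(S(S(S(add(SSSZ, Z))))))
  [8] S(S(S(S(S(S(add(SSZ, Z)))))))
  [9] S(S(S(S(S(S(S(add(SZ, Z))))))))
  [10] S(S(S(S(S(S(S(S(add(Z, Z)))))))))
  [11] S^8(Z)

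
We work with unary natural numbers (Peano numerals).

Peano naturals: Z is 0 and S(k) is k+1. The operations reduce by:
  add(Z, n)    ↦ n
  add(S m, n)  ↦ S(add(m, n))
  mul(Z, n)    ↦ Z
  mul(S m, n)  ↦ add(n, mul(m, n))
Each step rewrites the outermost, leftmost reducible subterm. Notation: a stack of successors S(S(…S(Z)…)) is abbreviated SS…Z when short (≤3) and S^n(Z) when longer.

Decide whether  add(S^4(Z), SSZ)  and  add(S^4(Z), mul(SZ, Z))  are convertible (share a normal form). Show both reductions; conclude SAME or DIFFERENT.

Answer: DIFFERENT — A ⇓ S^6(Z), B ⇓ S^4(Z)

Working:
Term A:
  start: add(S^4(Z), SSZ)
  step 1: S(add(SSSZ, SSZ))
  step 2: S(S(add(SSZ, SSZ)))
  step 3: S(S(S(add(SZ, SSZ))))
  step 4: S(S(S(S(add(Z, SSZ)))))
  step 5: S^6(Z)

Term B:
  start: add(S^4(Z), mul(SZ, Z))
  step 1: S(add(SSSZ, mul(SZ, Z)))
  step 2: S(S(add(SSZ, mul(SZ, Z))))
  step 3: S(S(S(add(SZ, mul(SZ, Z)))))
  step 4: S(S(S(S(add(Z, mul(SZ, Z))))))
  step 5: S(S(S(S(mul(SZ, Z)))))
  step 6: S(S(S(S(add(Z, mul(Z, Z))))))
  step 7: S(S(S(S(mul(Z, Z)))))
  step 8: S^4(Z)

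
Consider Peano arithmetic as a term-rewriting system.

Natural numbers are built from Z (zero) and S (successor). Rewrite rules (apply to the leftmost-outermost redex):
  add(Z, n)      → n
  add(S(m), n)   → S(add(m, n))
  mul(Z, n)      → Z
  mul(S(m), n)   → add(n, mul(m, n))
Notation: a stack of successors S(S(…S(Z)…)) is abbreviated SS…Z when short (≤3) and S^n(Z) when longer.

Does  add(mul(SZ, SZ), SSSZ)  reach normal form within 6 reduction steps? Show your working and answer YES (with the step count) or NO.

  start: add(mul(SZ, SZ), SSSZ)
  [1] add(add(SZ, mul(Z, SZ)), SSSZ)
  [2] add(S(add(Z, mul(Z, SZ))), SSSZ)
  [3] S(add(add(Z, mul(Z, SZ)), SSSZ))
  [4] S(add(mul(Z, SZ), SSSZ))
  [5] S(add(Z, SSSZ))
  [6] S^4(Z)

Answer: YES — reaches normal form S^4(Z) in 6 ≤ 6 steps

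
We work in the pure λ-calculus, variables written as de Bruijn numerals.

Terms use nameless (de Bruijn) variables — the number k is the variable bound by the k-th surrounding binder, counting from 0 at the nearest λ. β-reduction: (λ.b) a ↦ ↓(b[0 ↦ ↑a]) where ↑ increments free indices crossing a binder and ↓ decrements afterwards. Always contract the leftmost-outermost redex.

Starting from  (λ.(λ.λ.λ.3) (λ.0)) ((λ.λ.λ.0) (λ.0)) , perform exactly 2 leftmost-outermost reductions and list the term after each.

  start: (λ.(λ.λ.λ.3) (λ.0)) ((λ.λ.λ.0) (λ.0))
  step 1: (λ.λ.λ.(λ.λ.λ.0) (λ.0)) (λ.0)
  step 2: λ.λ.(λ.λ.λ.0) (λ.0)

Answer: after 2 steps: λ.λ.(λ.λ.λ.0) (λ.0)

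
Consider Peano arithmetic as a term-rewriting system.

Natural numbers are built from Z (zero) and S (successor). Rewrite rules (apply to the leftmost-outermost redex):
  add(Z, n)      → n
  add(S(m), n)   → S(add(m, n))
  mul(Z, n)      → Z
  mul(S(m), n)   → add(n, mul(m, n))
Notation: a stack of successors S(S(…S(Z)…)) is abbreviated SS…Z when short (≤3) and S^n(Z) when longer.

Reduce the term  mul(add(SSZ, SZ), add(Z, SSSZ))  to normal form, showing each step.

  start: mul(add(SSZ, SZ), add(Z, SSSZ))
  [1] mul(S(add(SZ, SZ)), add(Z, SSSZ))
  [2] add(add(Z, SSSZ), mul(add(SZ, SZ), add(Z, SSSZ)))
  [3] add(SSSZ, mul(add(SZ, SZ), add(Z, SSSZ)))
  [4] S(add(SSZ, mul(add(SZ, SZ), add(Z, SSSZ))))
  [5] S(S(add(SZ, mul(add(SZ, SZ), add(Z, SSSZ)))))
  [6] S(S(S(add(Z, mul(add(SZ, SZ), add(Z, SSSZ))))))
  [7] S(S(S(mul(add(SZ, SZ), add(Z, SSSZ)))))
  [8] S(S(S(mul(S(add(Z, SZ)), add(Z, SSSZ)))))
  [9] S(S(S(add(add(Z, SSSZ), mul(add(Z, SZ), add(Z, SSSZ))))))
  [10] S(S(S(add(SSSZ, mul(add(Z, SZ), add(Z, SSSZ))))))
  [11] S(S(S(S(add(SSZ, mul(add(Z, SZ), add(Z, SSSZ)))))))
  [12] S(S(S(S(S(add(SZ, mul(add(Z, SZ), add(Z, SSSZ))))))))
  [13] S(S(S(S(S(S(add(Z, mul(add(Z, SZ), add(Z, SSSZ)))))))))
  [14] S(S(S(S(S(S(mul(add(Z, SZ), add(Z, SSSZ))))))))
  [15] S(S(S(S(S(S(mul(SZ, add(Z, SSSZ))))))))
  [16] S(S(S(S(S(S(add(add(Z, SSSZ), mul(Z, add(Z, SSSZ)))))))))
  [17] S(S(S(S(S(S(add(SSSZ, mul(Z, add(Z, SSSZ)))))))))
  [18] S(S(S(S(S(S(S(add(SSZ, mul(Z, add(Z, SSSZ))))))))))
  [19] S(S(S(S(S(S(S(S(add(SZ, mul(Z, add(Z, SSSZ)))))))))))
  [20] S(S(S(S(S(S(S(S(S(add(Z, mul(Z, add(Z, SSSZ))))))))))))
  [21] S(S(S(S(S(S(S(S(S(mul(Z, add(Z, SSSZ)))))))))))
  [22] S^9(Z)

Answer: normal form = S^9(Z)  (in 22 steps)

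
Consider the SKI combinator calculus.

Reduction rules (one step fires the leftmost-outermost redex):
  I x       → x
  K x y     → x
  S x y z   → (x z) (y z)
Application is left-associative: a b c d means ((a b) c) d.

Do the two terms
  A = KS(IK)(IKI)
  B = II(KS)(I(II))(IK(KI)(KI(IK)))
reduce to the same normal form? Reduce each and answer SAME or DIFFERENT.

Term A:
  start: KS(IK)(IKI)
  [1] S(IKI)
  [2] S(KI)

Term B:
  start: II(KS)(I(II))(IK(KI)(KI(IK)))
  [1] I(KS)(I(II))(IK(KI)(KI(IK)))
  [2] KS(I(II))(IK(KI)(KI(IK)))
  [3] S(IK(KI)(KI(IK)))
  [4] S(K(KI)(KI(IK)))
  [5] S(KI)

Answer: SAME — A ⇓ S(KI), B ⇓ S(KI)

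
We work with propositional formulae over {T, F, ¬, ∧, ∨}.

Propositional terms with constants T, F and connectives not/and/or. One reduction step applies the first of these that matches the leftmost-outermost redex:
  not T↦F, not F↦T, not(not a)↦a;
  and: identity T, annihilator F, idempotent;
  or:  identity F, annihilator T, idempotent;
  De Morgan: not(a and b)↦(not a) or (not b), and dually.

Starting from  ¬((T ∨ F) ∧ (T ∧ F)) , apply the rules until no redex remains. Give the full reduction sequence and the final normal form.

  start: ¬((T ∨ F) ∧ (T ∧ F))
  →1  ¬(T ∨ F) ∨ ¬(T ∧ F)
  →2  (¬T ∧ ¬F) ∨ ¬(T ∧ F)
  →3  (F ∧ ¬F) ∨ ¬(T ∧ F)
  →4  F ∨ ¬(T ∧ F)
  →5  ¬(T ∧ F)
  →6  ¬T ∨ ¬F
  →7  F ∨ ¬F
  →8  ¬F
  →9  T

Answer: normal form = T  (in 9 steps)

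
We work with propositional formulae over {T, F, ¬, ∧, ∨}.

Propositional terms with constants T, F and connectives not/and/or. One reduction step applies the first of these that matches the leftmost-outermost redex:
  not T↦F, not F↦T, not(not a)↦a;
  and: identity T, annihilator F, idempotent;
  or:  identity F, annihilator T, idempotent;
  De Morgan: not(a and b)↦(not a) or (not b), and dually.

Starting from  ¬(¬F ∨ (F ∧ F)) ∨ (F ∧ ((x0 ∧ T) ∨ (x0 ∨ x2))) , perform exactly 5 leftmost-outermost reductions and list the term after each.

Answer: after 5 steps: F

Working:
  start: ¬(¬F ∨ (F ∧ F)) ∨ (F ∧ ((x0 ∧ T) ∨ (x0 ∨ x2)))
  [1] (¬¬F ∧ ¬(F ∧ F)) ∨ (F ∧ ((x0 ∧ T) ∨ (x0 ∨ x2)))
  [2] (F ∧ ¬(F ∧ F)) ∨ (F ∧ ((x0 ∧ T) ∨ (x0 ∨ x2)))
  [3] F ∨ (F ∧ ((x0 ∧ T) ∨ (x0 ∨ x2)))
  [4] F ∧ ((x0 ∧ T) ∨ (x0 ∨ x2))
  [5] F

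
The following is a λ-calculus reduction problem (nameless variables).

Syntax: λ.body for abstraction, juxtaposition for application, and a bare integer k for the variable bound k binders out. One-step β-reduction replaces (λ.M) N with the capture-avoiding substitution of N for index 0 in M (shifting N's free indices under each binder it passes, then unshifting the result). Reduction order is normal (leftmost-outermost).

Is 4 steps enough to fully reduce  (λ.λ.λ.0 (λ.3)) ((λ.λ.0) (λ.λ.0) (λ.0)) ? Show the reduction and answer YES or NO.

Answer: YES — reaches normal form λ.λ.0 (λ.λ.0) in 3 ≤ 4 steps

Working:
  start: (λ.λ.λ.0 (λ.3)) ((λ.λ.0) (λ.λ.0) (λ.0))
  [1] λ.λ.0 (λ.(λ.λ.0) (λ.λ.0) (λ.0))
  [2] λ.λ.0 (λ.(λ.0) (λ.0))
  [3] λ.λ.0 (λ.λ.0)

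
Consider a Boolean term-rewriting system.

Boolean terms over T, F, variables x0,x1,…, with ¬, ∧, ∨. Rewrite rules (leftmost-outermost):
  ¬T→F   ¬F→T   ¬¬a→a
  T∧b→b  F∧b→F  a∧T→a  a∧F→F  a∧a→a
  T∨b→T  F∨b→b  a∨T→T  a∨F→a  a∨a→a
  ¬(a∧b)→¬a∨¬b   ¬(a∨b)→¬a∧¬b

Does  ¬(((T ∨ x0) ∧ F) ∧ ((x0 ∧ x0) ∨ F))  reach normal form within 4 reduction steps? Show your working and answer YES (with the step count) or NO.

Answer: NO — after 4 steps the term is ((F ∧ ¬x0) ∨ ¬F) ∨ ¬((x0 ∧ x0) ∨ F), not yet normal

Derivation:
  start: ¬(((T ∨ x0) ∧ F) ∧ ((x0 ∧ x0) ∨ F))
  →1  ¬((T ∨ x0) ∧ F) ∨ ¬((x0 ∧ x0) ∨ F)
  →2  (¬(T ∨ x0) ∨ ¬F) ∨ ¬((x0 ∧ x0) ∨ F)
  →3  ((¬T ∧ ¬x0) ∨ ¬F) ∨ ¬((x0 ∧ x0) ∨ F)
  →4  ((F ∧ ¬x0) ∨ ¬F) ∨ ¬((x0 ∧ x0) ∨ F)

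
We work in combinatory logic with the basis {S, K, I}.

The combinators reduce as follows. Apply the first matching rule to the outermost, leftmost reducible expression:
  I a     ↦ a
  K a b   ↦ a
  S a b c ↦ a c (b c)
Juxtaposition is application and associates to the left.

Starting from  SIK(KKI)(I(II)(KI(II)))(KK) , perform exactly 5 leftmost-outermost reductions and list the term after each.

  start: SIK(KKI)(I(II)(KI(II)))(KK)
  [1] I(KKI)(K(KKI))(I(II)(KI(II)))(KK)
  [2] KKI(K(KKI))(I(II)(KI(II)))(KK)
  [3] K(K(KKI))(I(II)(KI(II)))(KK)
  [4] K(KKI)(KK)
  [5] KKI

Answer: after 5 steps: KKI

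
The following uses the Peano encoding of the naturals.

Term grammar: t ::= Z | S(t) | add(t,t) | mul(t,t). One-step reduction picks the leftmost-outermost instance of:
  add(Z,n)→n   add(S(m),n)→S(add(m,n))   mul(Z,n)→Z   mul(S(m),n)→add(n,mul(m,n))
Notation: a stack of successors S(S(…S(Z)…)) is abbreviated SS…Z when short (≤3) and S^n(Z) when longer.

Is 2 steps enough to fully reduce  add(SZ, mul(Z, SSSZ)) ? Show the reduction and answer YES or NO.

  start: add(SZ, mul(Z, SSSZ))
  [1] S(add(Z, mul(Z, SSSZ)))
  [2] S(mul(Z, SSSZ))

Answer: NO — after 2 steps the term is S(mul(Z, SSSZ)), not yet normal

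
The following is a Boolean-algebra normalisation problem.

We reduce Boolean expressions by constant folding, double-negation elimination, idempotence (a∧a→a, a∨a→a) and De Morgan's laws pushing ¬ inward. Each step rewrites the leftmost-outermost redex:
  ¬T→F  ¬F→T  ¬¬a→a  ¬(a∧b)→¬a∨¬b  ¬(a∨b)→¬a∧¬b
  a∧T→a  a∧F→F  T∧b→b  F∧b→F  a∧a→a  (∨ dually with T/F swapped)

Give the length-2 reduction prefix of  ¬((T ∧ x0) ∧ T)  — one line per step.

Answer: after 2 steps: (¬T ∨ ¬x0) ∨ ¬T

Derivation:
  start: ¬((T ∧ x0) ∧ T)
  [1] ¬(T ∧ x0) ∨ ¬T
  [2] (¬T ∨ ¬x0) ∨ ¬T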